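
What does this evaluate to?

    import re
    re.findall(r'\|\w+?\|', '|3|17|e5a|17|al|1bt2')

['|3|', '|e5a|', '|al|']

Since nothing is captured, `findall` lists the 3 matched substrings directly.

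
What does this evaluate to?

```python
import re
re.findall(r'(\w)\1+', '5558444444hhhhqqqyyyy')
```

['5', '4', 'h', 'q', 'y']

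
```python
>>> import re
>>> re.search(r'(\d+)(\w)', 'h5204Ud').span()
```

This matches one or more of a digit (captured); then a word character (captured).
Unlike `match`, `search` isn't anchored — it looks for the pattern anywhere in the string.
The match spans [1:6] → '5204U'.
Captured: group 1 = '5204', group 2 = 'U'.

(1, 6)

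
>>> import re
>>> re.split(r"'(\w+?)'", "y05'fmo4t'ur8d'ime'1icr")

['y05', 'fmo4t', 'ur8d', 'ime', '1icr']

Because the pattern has a capturing group, `split` also inserts each captured text between the pieces.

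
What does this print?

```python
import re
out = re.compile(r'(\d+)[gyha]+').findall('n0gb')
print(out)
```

['0']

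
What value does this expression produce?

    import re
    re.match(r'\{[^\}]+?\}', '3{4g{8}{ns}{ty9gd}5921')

With `match`, the pattern is implicitly anchored at the beginning.
Here position 0 doesn't satisfy it, so the call returns None.

None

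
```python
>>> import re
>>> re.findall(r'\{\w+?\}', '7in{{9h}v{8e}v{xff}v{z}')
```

Matches: at [4:8] → '{9h}'; at [9:13] → '{8e}'; at [14:19] → '{xff}'; at [20:23] → '{z}'.
Since nothing is captured, `findall` lists the 4 matched substrings directly.

['{9h}', '{8e}', '{xff}', '{z}']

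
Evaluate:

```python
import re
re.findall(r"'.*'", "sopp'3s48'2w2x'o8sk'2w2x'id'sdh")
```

["'3s48'2w2x'o8sk'2w2x'id'"]

With no groups in the pattern, `findall` gives back each whole match — 1 here.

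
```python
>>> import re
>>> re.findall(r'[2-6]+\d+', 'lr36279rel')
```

The pattern matches one or more of a character in [2-6]; then one or more of a digit.
Scanning left to right: at [2:7] → '36279'.
No capturing groups, so `findall` returns the 1 full match string.

['36279']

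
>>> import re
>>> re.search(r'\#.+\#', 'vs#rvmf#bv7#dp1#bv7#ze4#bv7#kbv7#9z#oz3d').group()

'#rvmf#bv7#dp1#bv7#ze4#bv7#kbv7#9z#'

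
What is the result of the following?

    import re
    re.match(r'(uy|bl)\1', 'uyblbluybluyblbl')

A backreference is literal: `\1` must see the identical characters the first group matched.
`match` is anchored at position 0; if the pattern doesn't fit there, it returns None.
Here position 0 doesn't satisfy it, so the call returns None.

None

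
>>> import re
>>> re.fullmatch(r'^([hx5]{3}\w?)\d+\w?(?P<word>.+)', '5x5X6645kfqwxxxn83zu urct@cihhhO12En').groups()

('5x5X', 'fqwxxxn83zu urct@cihhhO12En')

The match spans [0:36] → '5x5X6645kfqwxxxn83zu urct@cihhhO12En'.
Captured: group 1 = '5x5X', group 2 = 'fqwxxxn83zu urct@cihhhO12En'.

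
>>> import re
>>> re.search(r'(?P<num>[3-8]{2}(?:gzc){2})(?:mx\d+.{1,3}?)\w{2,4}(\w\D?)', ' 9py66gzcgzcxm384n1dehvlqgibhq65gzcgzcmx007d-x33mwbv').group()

'65gzcgzcmx007d-x33mwb'

The match spans [30:51] → '65gzcgzcmx007d-x33mwb'.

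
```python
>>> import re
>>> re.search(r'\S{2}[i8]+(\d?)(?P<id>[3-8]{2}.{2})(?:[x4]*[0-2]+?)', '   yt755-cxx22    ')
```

Here the pattern never matches, so the call returns None.

None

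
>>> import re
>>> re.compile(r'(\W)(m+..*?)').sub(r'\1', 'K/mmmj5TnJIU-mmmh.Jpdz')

'K/5TnJIU-.Jpdz'

A non-greedy quantifier consumes as few characters as it can — just enough that the remainder of the pattern still matches from where it stops; whatever follows it matches normally.
Each match is replaced using the text its own group 1 captured.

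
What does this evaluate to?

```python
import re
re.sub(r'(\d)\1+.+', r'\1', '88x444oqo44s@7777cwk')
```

`\1` is not a pattern — it's the concrete string captured by group 1, re-applied verbatim.
Matches: at [0:20] → '88x444oqo44s@7777cwk'.
`\1` in the replacement pulls in group 1's text for each match.

'8'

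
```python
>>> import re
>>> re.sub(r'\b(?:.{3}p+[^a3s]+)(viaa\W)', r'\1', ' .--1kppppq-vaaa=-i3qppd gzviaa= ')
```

' .--1kppppq-vaaa=-viaa= '

The pattern matches a word boundary (`\b`, zero-width); then exactly 3 of any character, then one or more of the literal 'p', then one or more of any character except [a3s] (non-capturing group); then the literal 'vi', then the literal 'aa', then a non-word character (captured).
The replacement refers to a captured group, so each match is rewritten using its own captured text.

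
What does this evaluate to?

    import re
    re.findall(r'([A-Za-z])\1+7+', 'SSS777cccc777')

['S', 'c']

`\1` is not a pattern — it's the concrete string captured by group 1, re-applied verbatim.
Walking the string: at [0:6] match 'SSS777', group 1 = 'S'; at [6:13] match 'cccc777', group 1 = 'c'.
`findall` collects group 1 from each match (2 total).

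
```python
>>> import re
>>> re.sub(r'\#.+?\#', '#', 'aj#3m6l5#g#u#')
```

`sub` substitutes '#' at each match site.

'aj#g#'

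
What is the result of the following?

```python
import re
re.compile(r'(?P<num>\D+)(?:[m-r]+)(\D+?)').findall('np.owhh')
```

The `?` after the quantifier makes it lazy — it takes as little as possible before letting the rest of the pattern try.
With 2 capturing groups, `findall` returns a 2-tuple per match.

[('np.', 'w')]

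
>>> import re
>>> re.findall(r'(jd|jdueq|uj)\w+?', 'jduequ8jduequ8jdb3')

Branches in `(...|...)` are attempted left-to-right; the first branch that allows the whole pattern to succeed is taken.
One capturing group, so `findall` returns just the captured substring from each match — 3 in all.

['jd', 'jd', 'jd']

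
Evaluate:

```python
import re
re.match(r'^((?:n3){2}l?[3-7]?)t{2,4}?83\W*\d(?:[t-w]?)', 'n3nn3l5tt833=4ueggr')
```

None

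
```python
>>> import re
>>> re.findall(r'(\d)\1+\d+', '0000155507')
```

The backreference `\1` re-matches whatever the first group consumed, character for character.
Walking the string: at [0:10] match '0000155507', group 1 = '0'.
Because there's exactly one group, `findall` drops the full match and keeps group 1 from the one hit.

['0']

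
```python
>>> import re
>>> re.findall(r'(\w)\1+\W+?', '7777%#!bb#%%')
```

After group 1 captures some text, `\1` only succeeds where that same text appears again.
Scanning left to right: at [0:5] match '7777%', group 1 = '7'; at [7:10] match 'bb#', group 1 = 'b'.
Because there's exactly one group, `findall` drops the full match and keeps group 1 from each hit.

['7', 'b']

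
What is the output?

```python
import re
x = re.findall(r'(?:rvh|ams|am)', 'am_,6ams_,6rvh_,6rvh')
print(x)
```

['am', 'ams', 'rvh', 'rvh']

`|` is ordered: at each position the engine commits to the first alternative that works.
Scanning left to right: at [0:2] → 'am'; at [5:8] → 'ams'; at [11:14] → 'rvh'; at [17:20] → 'rvh'.
`findall` yields the raw match text (4 of them) because the pattern has no groups.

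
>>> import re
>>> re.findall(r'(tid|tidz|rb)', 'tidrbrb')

['tid', 'rb', 'rb']

Matches: at [0:3] match 'tid', group 1 = 'tid'; at [3:5] match 'rb', group 1 = 'rb'; at [5:7] match 'rb', group 1 = 'rb'.
Because there's exactly one group, `findall` drops the full match and keeps group 1 from each hit.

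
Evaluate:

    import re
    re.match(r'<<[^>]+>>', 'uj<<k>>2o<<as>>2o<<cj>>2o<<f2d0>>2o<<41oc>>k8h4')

None

With `match`, the pattern is implicitly anchored at the beginning.
Here the string doesn't start with a match, so the call returns None.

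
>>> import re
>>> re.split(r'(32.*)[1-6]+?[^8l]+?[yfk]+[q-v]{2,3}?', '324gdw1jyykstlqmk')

The pattern matches the literal '32', then zero or more of any character (captured); then one or more of a character in [1-6] (lazy), then one or more of any character except [8l] (lazy); then one or more of one of [yfk], then 2 to 3 of a character in [q-v] (lazy).
Matches to split on: at [0:13] → '324gdw1jyykst'.
With a capturing group present, the delimiter's captured portion is kept in the result list.

['', '324gdw', 'lqmk']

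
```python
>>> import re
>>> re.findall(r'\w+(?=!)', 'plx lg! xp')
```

['lg']

The `(?=…)`/`(?<=…)` assertion just peeks at neighbouring text; it doesn't advance the match position.
Matches: at [4:6] → 'lg'.
Since nothing is captured, `findall` lists the 1 matched substring directly.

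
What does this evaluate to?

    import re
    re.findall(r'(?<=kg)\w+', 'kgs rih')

['s']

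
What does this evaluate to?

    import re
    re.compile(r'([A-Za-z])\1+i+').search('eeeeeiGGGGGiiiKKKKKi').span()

(0, 6)

The backreference `\1` re-matches whatever the first group consumed, character for character.
Unlike `match`, `search` isn't anchored — it looks for the pattern anywhere in the string.
The match spans [0:6] → 'eeeeei'.
Captured: group 1 = 'e'.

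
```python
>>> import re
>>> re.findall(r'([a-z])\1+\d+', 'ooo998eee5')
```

`\1` is not a pattern — it's the concrete string captured by group 1, re-applied verbatim.
Because there's exactly one group, `findall` drops the full match and keeps group 1 from each hit.

['o', 'e']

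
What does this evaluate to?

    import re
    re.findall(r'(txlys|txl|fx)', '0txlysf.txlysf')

['txlys', 'txlys']

Alternation tries branches left to right and keeps the first one that lets the overall match succeed at that position.
With a single group, `findall` returns only what that group captured — 2 items.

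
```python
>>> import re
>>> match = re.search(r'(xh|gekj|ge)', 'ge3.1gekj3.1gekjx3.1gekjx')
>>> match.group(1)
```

`re.search` scans for the first position where the pattern succeeds.
The match spans [0:2] → 'ge'.
Captured: group 1 = 'ge'.

'ge'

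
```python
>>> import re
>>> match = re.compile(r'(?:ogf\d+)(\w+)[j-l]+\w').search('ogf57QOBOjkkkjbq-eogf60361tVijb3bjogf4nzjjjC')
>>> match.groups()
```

The pattern matches the literal 'ogf', then one or more of a digit (non-capturing group); then one or more of a word character (captured); then one or more of a character in [j-l], then a word character.
`re.search` tries every starting position until one works.
The match spans [0:15] → 'ogf57QOBOjkkkjb'.
Captured: group 1 = 'QOBOjkkk'.

('QOBOjkkk',)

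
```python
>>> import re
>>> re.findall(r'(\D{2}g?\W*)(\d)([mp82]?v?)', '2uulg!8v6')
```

Pattern: exactly 2 of a non-digit, then optionally a literal 'g', then zero or more of a non-word character (captured); then a digit (captured); then optionally one of [mp82], then optionally the literal 'v' (captured).
Matches: at [2:8] match 'ulg!8v', groups = ('ulg!', '8', 'v').
With 3 capturing groups, `findall` returns a 3-tuple per match.

[('ulg!', '8', 'v')]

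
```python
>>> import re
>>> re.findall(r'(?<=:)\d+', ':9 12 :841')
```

Because the assertion is zero-width, the text it checks is not consumed and won't appear in the result.
Matches: at [1:2] → '9'; at [7:10] → '841'.
`findall` yields the raw match text (2 of them) because the pattern has no groups.

['9', '841']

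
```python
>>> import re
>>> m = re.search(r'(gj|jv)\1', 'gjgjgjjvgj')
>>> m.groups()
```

The match spans [0:4] → 'gjgj'.
Captured: group 1 = 'gj'.

('gj',)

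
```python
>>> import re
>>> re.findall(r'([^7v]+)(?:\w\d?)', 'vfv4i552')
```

Pattern: one or more of any character except [7v] (captured); then a word character, then optionally a digit (non-capturing group).
Scanning left to right: at [1:4] match 'fv4', group 1 = 'f'; at [4:8] match 'i552', group 1 = 'i55'.
One capturing group, so `findall` returns just the captured substring from each match — 2 in all.

['f', 'i55']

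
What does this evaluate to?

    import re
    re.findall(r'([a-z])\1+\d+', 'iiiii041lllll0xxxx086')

['i', 'l', 'x']

The backreference `\1` re-matches whatever the first group consumed, character for character.
One capturing group, so `findall` returns just the captured substring from each match — 3 in all.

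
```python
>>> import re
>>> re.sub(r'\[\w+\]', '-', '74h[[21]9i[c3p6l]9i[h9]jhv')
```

'74h[-9i-9i-jhv'

`sub` substitutes '-' at each match site.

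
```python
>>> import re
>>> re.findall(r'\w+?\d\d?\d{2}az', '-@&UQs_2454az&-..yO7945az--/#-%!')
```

['UQs_2454az', 'yO7945az']

With no groups in the pattern, `findall` gives back each whole match — 2 here.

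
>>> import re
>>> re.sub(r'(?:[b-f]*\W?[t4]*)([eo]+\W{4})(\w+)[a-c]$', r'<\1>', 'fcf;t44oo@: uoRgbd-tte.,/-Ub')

Pattern: zero or more of a character in [b-f], then optionally a non-word character, then zero or more of one of [t4] (non-capturing group); then one or more of one of [eo], then exactly 4 of a non-word character (captured); then one or more of a word character (captured); then a character in [a-c]; then anchored at the end.
Matches: at [16:28] → 'bd-tte.,/-Ub'.
Each match is replaced using the text its own group 1 captured.

'fcf;t44oo@: uoRg<e.,/->'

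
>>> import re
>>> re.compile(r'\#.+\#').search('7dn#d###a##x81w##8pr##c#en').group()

'#d###a##x81w##8pr##c#'

Unlike `match`, `search` isn't anchored — it looks for the pattern anywhere in the string.
The match spans [3:24] → '#d###a##x81w##8pr##c#'.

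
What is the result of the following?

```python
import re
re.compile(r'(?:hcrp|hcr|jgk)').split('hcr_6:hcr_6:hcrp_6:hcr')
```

Alternation tries branches left to right and keeps the first one that lets the overall match succeed at that position.
Matches to split on: at [0:3] → 'hcr'; at [6:9] → 'hcr'; at [12:16] → 'hcrp'; at [19:22] → 'hcr'.
`split` removes every match and returns the 5 fragments in between.

['', '_6:', '_6:', '_6:', '']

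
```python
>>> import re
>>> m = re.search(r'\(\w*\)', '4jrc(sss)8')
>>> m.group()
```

The match spans [4:9] → '(sss)'.

'(sss)'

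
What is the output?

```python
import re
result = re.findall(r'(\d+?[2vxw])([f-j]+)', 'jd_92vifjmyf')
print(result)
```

[('92v', 'ifj')]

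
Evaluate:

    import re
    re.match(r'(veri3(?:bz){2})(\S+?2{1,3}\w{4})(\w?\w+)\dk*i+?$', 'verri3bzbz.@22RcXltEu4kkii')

This matches the literal 'ver', then the literal 'i3', then the literal 'bz' repeated 2 times (captured); then one or more of a non-whitespace character (lazy), then 1 to 3 of the literal '2', then exactly 4 of a word character (captured); then optionally a word character, then one or more of a word character (captured); then a digit, then zero or more of the literal 'k', then one or more of a literal 'i' (lazy); then anchored at the end.
`re.match` won't scan ahead — the pattern has to work from the very first character.
Here the string doesn't start with a match, so the call returns None.

None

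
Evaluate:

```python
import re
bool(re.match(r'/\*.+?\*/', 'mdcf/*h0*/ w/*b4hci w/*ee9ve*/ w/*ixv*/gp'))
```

False

`re.match` won't scan ahead — the pattern has to work from the very first character.
Here the pattern fails at index 0, so the call returns None, and `bool(None)` is False.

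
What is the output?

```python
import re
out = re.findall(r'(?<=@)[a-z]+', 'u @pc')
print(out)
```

['pc']

The lookaround is zero-width — it requires the adjacent text to match without consuming it, so the asserted text isn't part of the match.
Walking the string: at [3:5] → 'pc'.
Since nothing is captured, `findall` lists the 1 matched substring directly.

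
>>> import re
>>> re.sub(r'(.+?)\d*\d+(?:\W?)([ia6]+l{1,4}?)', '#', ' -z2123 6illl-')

'#ll-'

This matches one or more of any character (lazy) (captured); then zero or more of a digit, then one or more of a digit; then optionally a non-word character (non-capturing group); then one or more of one of [ia6], then 1 to 4 of the literal 'l' (lazy) (captured).
Matches: at [0:11] → ' -z2123 6il'.
`sub` substitutes '#' at each match site.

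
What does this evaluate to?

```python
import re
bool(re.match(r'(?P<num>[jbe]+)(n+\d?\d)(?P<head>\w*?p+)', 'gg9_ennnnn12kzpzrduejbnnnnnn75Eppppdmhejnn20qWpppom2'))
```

False

This matches one or more of one of [jbe] (captured as 'num'); then one or more of the literal 'n', then optionally a digit, then a digit (captured); then zero or more of a word character (lazy), then one or more of the literal 'p' (captured as 'head').
`match` is anchored at position 0; if the pattern doesn't fit there, it returns None.
Here position 0 doesn't satisfy it, so the call returns None, and `bool(None)` is False.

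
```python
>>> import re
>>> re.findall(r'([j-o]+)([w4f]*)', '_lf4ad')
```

[('l', 'f4')]

The pattern matches one or more of a character in [j-o] (captured); then zero or more of one of [w4f] (captured).
Matches: at [1:4] match 'lf4', groups = ('l', 'f4').
With 2 capturing groups, `findall` returns a 2-tuple per match.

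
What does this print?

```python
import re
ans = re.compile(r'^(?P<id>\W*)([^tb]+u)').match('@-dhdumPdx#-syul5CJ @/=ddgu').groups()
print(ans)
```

('@-', 'dhdumPdx#-syul5CJ @/=ddgu')

The match spans [0:27] → '@-dhdumPdx#-syul5CJ @/=ddgu'.
Captured: group 1 = '@-', group 2 = 'dhdumPdx#-syul5CJ @/=ddgu'.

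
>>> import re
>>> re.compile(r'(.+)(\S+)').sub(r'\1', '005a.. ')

'005a. '

Pattern: one or more of any character (captured); then one or more of a non-whitespace character (captured).
Matches: at [0:6] → '005a..'.
Each match is replaced using the text its own group 1 captured.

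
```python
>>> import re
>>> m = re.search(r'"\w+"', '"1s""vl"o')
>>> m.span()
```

The match spans [0:4] → '"1s"'.

(0, 4)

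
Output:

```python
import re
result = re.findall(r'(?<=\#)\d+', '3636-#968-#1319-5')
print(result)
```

['968', '1319']

The lookaround is zero-width — it requires the adjacent text to match without consuming it, so the asserted text isn't part of the match.
Since nothing is captured, `findall` lists the 2 matched substrings directly.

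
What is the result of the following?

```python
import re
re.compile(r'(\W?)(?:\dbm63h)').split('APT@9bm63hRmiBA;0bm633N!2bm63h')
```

['APT', '@', 'RmiBA;0bm633N', '!', '']

The group in the pattern means `split` returns the separators' captures alongside the pieces.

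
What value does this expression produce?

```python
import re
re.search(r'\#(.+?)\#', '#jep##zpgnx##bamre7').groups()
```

('jep',)

Because the quantifier is non-greedy, it stops expanding at the earliest point where the rest of the pattern can succeed.
Unlike `match`, `search` isn't anchored — it looks for the pattern anywhere in the string.
The match spans [0:5] → '#jep#'.
Captured: group 1 = 'jep'.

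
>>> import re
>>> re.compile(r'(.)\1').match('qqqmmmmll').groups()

('q',)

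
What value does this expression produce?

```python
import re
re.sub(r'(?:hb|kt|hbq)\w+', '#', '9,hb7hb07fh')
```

Matches: at [2:11] → 'hb7hb07fh'.
Each match is replaced by '#'.

'9,#'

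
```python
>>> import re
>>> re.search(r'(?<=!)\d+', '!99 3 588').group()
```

The positive lookaround only admits positions where the adjacent text matches; those characters stay outside the span.
`search` walks the string left to right and returns the first match it finds.
The match spans [1:3] → '99'.

'99'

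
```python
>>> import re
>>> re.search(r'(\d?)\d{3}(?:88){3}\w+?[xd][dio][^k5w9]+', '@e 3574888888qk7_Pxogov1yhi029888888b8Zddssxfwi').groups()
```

('3',)

The match spans [3:29] → '3574888888qk7_Pxogov1yhi02'.
Captured: group 1 = '3'.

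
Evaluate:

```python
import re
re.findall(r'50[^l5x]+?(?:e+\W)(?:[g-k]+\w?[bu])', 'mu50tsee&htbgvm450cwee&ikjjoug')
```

`findall` yields the raw match text (2 of them) because the pattern has no groups.

['50tsee&htb', '50cwee&ikjjou']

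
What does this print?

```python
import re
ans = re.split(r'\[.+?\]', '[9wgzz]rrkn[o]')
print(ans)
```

['', 'rrkn', '']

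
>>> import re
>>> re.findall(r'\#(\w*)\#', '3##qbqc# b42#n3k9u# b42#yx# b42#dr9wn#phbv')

['', 'n3k9u', 'yx', 'dr9wn']

Matches: at [1:3] match '##', group 1 = ''; at [12:19] match '#n3k9u#', group 1 = 'n3k9u'; at [23:27] match '#yx#', group 1 = 'yx'; at [31:38] match '#dr9wn#', group 1 = 'dr9wn'.
With a single group, `findall` returns only what that group captured — 4 items.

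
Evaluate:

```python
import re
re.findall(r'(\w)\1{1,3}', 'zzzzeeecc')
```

A backreference is literal: `\1` must see the identical characters the first group matched.
Matches: at [0:4] match 'zzzz', group 1 = 'z'; at [4:7] match 'eee', group 1 = 'e'; at [7:9] match 'cc', group 1 = 'c'.
Because there's exactly one group, `findall` drops the full match and keeps group 1 from each hit.

['z', 'e', 'c']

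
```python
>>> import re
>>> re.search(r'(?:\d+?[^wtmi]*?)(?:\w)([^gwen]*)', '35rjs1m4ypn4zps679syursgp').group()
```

Pattern: one or more of a digit (lazy), then zero or more of any character except [wtmi] (lazy) (non-capturing group); then a word character (non-capturing group); then zero or more of any character except [gwen] (captured).
The match spans [0:10] → '35rjs1m4yp'.

'35rjs1m4yp'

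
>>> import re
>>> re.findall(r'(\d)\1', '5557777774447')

After group 1 captures some text, `\1` only succeeds where that same text appears again.
`findall` collects group 1 from each match (5 total).

['5', '7', '7', '7', '4']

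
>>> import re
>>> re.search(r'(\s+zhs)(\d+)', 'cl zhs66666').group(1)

The pattern matches one or more of whitespace, then the literal 'zhs' (captured); then one or more of a digit (captured).
`re.search` tries every starting position until one works.
The match spans [2:11] → ' zhs66666'.
Captured: group 1 = ' zhs', group 2 = '66666'.

' zhs'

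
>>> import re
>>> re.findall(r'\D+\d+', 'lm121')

This matches one or more of a non-digit; then one or more of a digit.
Walking the string: at [0:5] → 'lm121'.
`findall` yields the raw match text (1 of them) because the pattern has no groups.

['lm121']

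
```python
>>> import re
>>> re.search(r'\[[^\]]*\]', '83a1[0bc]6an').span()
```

`re.search` scans for the first position where the pattern succeeds.
The match spans [4:9] → '[0bc]'.

(4, 9)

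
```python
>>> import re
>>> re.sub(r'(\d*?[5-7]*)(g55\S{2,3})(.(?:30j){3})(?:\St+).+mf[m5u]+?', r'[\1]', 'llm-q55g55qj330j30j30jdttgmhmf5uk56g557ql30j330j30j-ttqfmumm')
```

This matches zero or more of a digit (lazy), then zero or more of a character in [5-7] (captured); then the literal 'g55', then 2 to 3 of a non-whitespace character (captured); then any character, then the literal '30j' repeated 3 times (captured); then a non-whitespace character, then one or more of a literal 't' (non-capturing group); then one or more of any character, then the literal 'mf'; then one or more of one of [m5u] (lazy).
`\1` in the replacement pulls in group 1's text for each match.

'llm-q[55]uk56g557ql30j330j30j-ttqfmumm'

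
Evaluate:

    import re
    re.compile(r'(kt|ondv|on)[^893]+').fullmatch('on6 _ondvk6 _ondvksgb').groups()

For `fullmatch`, every character of the input must be accounted for by the pattern.
The match spans [0:21] → 'on6 _ondvk6 _ondvksgb'.
Captured: group 1 = 'on'.

('on',)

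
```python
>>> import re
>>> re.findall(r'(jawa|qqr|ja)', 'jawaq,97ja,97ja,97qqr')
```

['jawa', 'ja', 'ja', 'qqr']

`|` is ordered: at each position the engine commits to the first alternative that works.
Scanning left to right: at [0:4] match 'jawa', group 1 = 'jawa'; at [8:10] match 'ja', group 1 = 'ja'; at [13:15] match 'ja', group 1 = 'ja'; at [18:21] match 'qqr', group 1 = 'qqr'.
Because there's exactly one group, `findall` drops the full match and keeps group 1 from each hit.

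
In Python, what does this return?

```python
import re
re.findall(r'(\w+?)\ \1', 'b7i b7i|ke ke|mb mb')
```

`\1` has to match the exact text group 1 already captured.
Walking the string: at [0:7] match 'b7i b7i', group 1 = 'b7i'; at [8:13] match 'ke ke', group 1 = 'ke'; at [14:19] match 'mb mb', group 1 = 'mb'.
`findall` collects group 1 from each match (3 total).

['b7i', 'ke', 'mb']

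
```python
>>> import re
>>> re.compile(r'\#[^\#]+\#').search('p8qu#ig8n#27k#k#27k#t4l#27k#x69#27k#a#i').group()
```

`re.search` tries every starting position until one works.
The match spans [4:10] → '#ig8n#'.

'#ig8n#'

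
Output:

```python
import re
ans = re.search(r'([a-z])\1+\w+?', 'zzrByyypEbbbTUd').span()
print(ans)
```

A backreference is literal: `\1` must see the identical characters the first group matched.
`search` walks the string left to right and returns the first match it finds.
The match spans [0:3] → 'zzr'.
Captured: group 1 = 'z'.

(0, 3)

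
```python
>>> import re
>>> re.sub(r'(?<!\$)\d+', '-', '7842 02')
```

`(?!…)`/`(?<!…)` only lets a position through if the neighbouring text does NOT match; no characters are consumed.
Matches: at [0:4] → '7842'; at [5:7] → '02'.
`sub` substitutes '-' at each match site.

'- -'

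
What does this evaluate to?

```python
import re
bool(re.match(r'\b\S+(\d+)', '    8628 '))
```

Pattern: a word boundary (`\b`, zero-width); then one or more of a non-whitespace character; then one or more of a digit (captured).
`match` is anchored at position 0; if the pattern doesn't fit there, it returns None.
Here the pattern fails at index 0, so the call returns None, and `bool(None)` is False.

False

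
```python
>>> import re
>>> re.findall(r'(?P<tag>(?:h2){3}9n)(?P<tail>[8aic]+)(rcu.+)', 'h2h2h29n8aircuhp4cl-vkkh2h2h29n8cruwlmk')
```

Multiple groups make `findall` return tuples — one 3-tuple for the one match.

[('h2h2h29n', '8ai', 'rcuhp4cl-vkkh2h2h29n8cruwlmk')]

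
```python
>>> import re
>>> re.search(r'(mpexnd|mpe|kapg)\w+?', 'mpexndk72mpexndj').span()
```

(0, 7)

Alternation isn't longest-match — the leftmost alternative that fits at this position is chosen.
The match spans [0:7] → 'mpexndk'.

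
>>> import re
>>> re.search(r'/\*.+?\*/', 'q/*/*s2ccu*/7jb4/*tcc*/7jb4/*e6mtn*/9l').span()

Lazy quantifiers expand one character at a time until the remainder of the pattern can match.
`re.search` scans for the first position where the pattern succeeds.
The match spans [1:12] → '/*/*s2ccu*/'.

(1, 12)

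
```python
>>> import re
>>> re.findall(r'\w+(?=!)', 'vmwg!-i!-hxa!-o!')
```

The positive lookaround only admits positions where the adjacent text matches; those characters stay outside the span.
No capturing groups, so `findall` returns the 4 full match strings.

['vmwg', 'i', 'hxa', 'o']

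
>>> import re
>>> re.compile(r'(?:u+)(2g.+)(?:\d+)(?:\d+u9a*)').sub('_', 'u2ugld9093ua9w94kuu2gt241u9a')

'u2ugld9093ua9w94k_'

Each match is replaced by '_'.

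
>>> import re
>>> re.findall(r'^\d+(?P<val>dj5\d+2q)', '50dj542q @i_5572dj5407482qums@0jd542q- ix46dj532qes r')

['dj542q']

Pattern: anchored at the start of the string; then one or more of a digit; then the literal 'dj5', then one or more of a digit, then the literal '2q' (captured as 'val').
Matches: at [0:8] match '50dj542q', group 1 = 'dj542q'.
With a single group, `findall` returns only what that group captured — 1 item.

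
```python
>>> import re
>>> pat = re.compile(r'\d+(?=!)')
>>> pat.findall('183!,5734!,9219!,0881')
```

['183', '5734', '9219']

The `(?=…)`/`(?<=…)` assertion just peeks at neighbouring text; it doesn't advance the match position.
Walking the string: at [0:3] → '183'; at [5:9] → '5734'; at [11:15] → '9219'.
Since nothing is captured, `findall` lists the 3 matched substrings directly.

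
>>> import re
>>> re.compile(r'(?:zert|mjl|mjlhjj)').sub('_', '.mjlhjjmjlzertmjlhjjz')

Alternation tries branches left to right and keeps the first one that lets the overall match succeed at that position.
Matches: at [1:4] → 'mjl'; at [7:10] → 'mjl'; at [10:14] → 'zert'; at [14:17] → 'mjl'.
Each match is replaced by '_'.

'._hjj___hjjz'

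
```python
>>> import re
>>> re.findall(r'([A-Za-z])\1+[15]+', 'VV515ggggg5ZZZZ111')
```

['V', 'g', 'Z']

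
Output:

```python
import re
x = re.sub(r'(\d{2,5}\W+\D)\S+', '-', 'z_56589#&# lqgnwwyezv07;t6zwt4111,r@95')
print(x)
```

This matches 2 to 5 of a digit, then one or more of a non-word character, then a non-digit (captured); then one or more of a non-whitespace character.
Matches: at [2:38] → '56589#&# lqgnwwyezv07;t6zwt4111,r@95'.
Every occurrence is swapped for '-'.

z_-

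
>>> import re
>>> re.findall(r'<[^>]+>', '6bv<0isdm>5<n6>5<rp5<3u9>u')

['<0isdm>', '<n6>', '<rp5<3u9>']

Walking the string: at [3:10] → '<0isdm>'; at [11:15] → '<n6>'; at [16:25] → '<rp5<3u9>'.
Since nothing is captured, `findall` lists the 3 matched substrings directly.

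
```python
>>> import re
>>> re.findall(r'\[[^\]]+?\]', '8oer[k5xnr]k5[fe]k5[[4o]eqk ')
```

['[k5xnr]', '[fe]', '[[4o]']

`findall` yields the raw match text (3 of them) because the pattern has no groups.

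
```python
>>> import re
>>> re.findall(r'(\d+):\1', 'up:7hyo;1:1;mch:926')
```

`\1` is not a pattern — it's the concrete string captured by group 1, re-applied verbatim.
One capturing group, so `findall` returns just the captured substring from the one match — 1 in all.

['1']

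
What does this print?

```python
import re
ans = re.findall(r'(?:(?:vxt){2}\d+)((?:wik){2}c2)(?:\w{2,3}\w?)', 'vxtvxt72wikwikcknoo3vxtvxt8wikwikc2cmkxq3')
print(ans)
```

With a single group, `findall` returns only what that group captured — 1 item.

['wikwikc2']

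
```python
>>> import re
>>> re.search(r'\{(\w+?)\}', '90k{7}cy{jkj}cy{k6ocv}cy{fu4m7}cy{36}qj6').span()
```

(3, 6)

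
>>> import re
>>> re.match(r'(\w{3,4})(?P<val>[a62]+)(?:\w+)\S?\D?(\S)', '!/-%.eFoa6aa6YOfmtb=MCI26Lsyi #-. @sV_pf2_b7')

None

The pattern matches 3 to 4 of a word character (captured); then one or more of one of [a62] (captured as 'val'); then one or more of a word character (non-capturing group); then optionally a non-whitespace character, then optionally a non-digit; then a non-whitespace character (captured).
With `match`, the pattern is implicitly anchored at the beginning.
Here the pattern fails at index 0, so the call returns None.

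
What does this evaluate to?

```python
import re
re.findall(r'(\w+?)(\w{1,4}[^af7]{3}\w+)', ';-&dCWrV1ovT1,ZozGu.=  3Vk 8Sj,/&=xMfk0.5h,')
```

This matches one or more of a word character (lazy) (captured); then 1 to 4 of a word character, then exactly 3 of any character except [af7], then one or more of a word character (captured).
Lazy quantifiers expand one character at a time until the remainder of the pattern can match.
Matches: at [3:13] match 'dCWrV1ovT1', groups = ('d', 'CWrV1ovT1'); at [23:30] match '3Vk 8Sj', groups = ('3', 'Vk 8Sj'); at [34:42] match 'xMfk0.5h', groups = ('x', 'Mfk0.5h').
2 groups means each result is a tuple of 2 captured strings — 3 here.

[('d', 'CWrV1ovT1'), ('3', 'Vk 8Sj'), ('x', 'Mfk0.5h')]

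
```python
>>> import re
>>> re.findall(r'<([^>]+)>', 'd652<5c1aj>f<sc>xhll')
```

['5c1aj', 'sc']

Because there's exactly one group, `findall` drops the full match and keeps group 1 from each hit.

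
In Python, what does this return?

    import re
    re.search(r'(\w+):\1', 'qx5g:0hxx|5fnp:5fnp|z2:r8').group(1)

'5fnp'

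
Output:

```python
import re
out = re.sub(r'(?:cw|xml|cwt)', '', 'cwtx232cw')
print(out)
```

tx232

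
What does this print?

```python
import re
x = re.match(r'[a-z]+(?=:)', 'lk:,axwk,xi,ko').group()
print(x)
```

`re.match` only tries the pattern at the start of the string.
The match spans [0:2] → 'lk'.

lk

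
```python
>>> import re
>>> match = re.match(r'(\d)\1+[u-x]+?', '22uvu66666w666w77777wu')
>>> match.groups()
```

('2',)

The backreference `\1` re-matches whatever the first group consumed, character for character.
`re.match` only tries the pattern at the start of the string.
The match spans [0:3] → '22u'.
Captured: group 1 = '2'.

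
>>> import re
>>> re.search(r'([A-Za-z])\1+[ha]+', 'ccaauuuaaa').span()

`\1` has to match the exact text group 1 already captured.
The match spans [0:4] → 'ccaa'.

(0, 4)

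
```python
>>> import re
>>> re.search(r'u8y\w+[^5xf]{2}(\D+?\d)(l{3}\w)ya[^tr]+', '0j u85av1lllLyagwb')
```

None

This matches the literal 'u8y', then one or more of a word character, then exactly 2 of any character except [5xf]; then one or more of a non-digit (lazy), then a digit (captured); then exactly 3 of the literal 'l', then a word character (captured); then the literal 'ya', then one or more of any character except [tr].
`re.search` tries every starting position until one works.
Here no position works, so the call returns None.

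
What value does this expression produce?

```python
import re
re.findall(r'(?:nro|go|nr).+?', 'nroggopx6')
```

['nrog', 'gop']

Alternation tries branches left to right and keeps the first one that lets the overall match succeed at that position.
Walking the string: at [0:4] → 'nrog'; at [4:7] → 'gop'.
No capturing groups, so `findall` returns the 2 full match strings.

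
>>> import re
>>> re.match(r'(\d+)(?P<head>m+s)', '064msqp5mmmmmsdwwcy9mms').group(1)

The pattern matches one or more of a digit (captured); then one or more of the literal 'm', then the literal 's' (captured as 'head').
`re.match` only tries the pattern at the start of the string.
The match spans [0:5] → '064ms'.
Captured: group 1 = '064', group 2 = 'ms'.

'064'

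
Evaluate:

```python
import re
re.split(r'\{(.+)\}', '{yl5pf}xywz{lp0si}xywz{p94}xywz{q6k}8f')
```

The group in the pattern means `split` returns the separators' captures alongside the pieces.

['', 'yl5pf}xywz{lp0si}xywz{p94}xywz{q6k', '8f']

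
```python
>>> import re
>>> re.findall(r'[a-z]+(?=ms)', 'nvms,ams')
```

['nv', 'a']

Lookahead/lookbehind check context without consuming it, so the matched span excludes the asserted characters.
Scanning left to right: at [0:2] → 'nv'; at [5:6] → 'a'.
No capturing groups, so `findall` returns the 2 full match strings.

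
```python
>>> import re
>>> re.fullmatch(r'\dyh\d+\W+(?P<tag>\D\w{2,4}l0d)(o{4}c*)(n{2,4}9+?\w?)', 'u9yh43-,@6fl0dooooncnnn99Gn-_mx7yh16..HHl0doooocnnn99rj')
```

None

`re.fullmatch` is like wrapping the pattern in `^…$` (in single-line mode).
Here there's no way to consume every character, so the call returns None.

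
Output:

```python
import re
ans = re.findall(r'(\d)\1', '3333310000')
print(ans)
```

After group 1 captures some text, `\1` only succeeds where that same text appears again.
`findall` collects group 1 from each match (4 total).

['3', '3', '0', '0']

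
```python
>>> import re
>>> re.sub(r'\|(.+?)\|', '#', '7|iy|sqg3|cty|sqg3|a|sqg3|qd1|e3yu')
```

Each match is replaced by '#'.

'7#sqg3#sqg3#sqg3#e3yu'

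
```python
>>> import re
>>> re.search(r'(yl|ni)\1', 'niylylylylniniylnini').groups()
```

('yl',)

A backreference is literal: `\1` must see the identical characters the first group matched.
`re.search` tries every starting position until one works.
The match spans [2:6] → 'ylyl'.
Captured: group 1 = 'yl'.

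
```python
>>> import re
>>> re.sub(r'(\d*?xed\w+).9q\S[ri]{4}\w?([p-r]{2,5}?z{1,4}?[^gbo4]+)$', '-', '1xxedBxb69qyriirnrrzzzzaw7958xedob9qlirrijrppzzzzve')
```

Pattern: zero or more of a digit (lazy), then the literal 'xed', then one or more of a word character (captured); then any character, then the literal '9q'; then a non-whitespace character, then exactly 4 of one of [ri], then optionally a word character; then 2 to 5 of a character in [p-r] (lazy), then 1 to 4 of a literal 'z' (lazy), then one or more of any character except [gbo4] (captured); then anchored at the end.
Matches: at [2:51] → 'xedBxb69qyriirnrrzzzzaw7958xedob9qlirrijrppzzzzve'.
Each match is replaced by '-'.

'1x-'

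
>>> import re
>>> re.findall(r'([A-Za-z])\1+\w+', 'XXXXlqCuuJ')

['X']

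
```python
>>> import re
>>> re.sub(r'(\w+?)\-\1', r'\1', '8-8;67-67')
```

'8;67'

`\1` is not a pattern — it's the concrete string captured by group 1, re-applied verbatim.
Each match is replaced using the text its own group 1 captured.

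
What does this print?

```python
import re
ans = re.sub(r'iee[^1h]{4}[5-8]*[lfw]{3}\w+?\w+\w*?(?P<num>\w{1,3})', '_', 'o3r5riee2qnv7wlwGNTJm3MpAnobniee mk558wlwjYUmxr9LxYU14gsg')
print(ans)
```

The pattern matches the literal 'iee', then exactly 4 of any character except [1h]; then zero or more of a character in [5-8]; then exactly 3 of one of [lfw]; then one or more of a word character (lazy), then one or more of a word character, then zero or more of a word character (lazy); then 1 to 3 of a word character (captured as 'num').
Matches: at [5:32] → 'iee2qnv7wlwGNTJm3MpAnobniee'.
Each match is replaced by '_'.

o3r5r_ mk558wlwjYUmxr9LxYU14gsg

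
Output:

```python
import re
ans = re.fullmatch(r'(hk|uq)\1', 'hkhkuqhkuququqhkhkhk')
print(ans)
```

None

`re.fullmatch` requires the pattern to consume the entire string.
Here the string isn't matched end-to-end, so the call returns None.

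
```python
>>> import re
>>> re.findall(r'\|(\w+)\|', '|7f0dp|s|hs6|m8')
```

['7f0dp', 'hs6']

Walking the string: at [0:7] match '|7f0dp|', group 1 = '7f0dp'; at [8:13] match '|hs6|', group 1 = 'hs6'.
With a single group, `findall` returns only what that group captured — 2 items.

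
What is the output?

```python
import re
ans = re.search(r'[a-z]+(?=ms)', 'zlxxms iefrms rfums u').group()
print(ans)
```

zlxx

The `(?=…)`/`(?<=…)` assertion just peeks at neighbouring text; it doesn't advance the match position.
The match spans [0:4] → 'zlxx'.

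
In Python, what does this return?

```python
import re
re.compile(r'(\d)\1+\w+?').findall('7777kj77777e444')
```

['7', '7', '4']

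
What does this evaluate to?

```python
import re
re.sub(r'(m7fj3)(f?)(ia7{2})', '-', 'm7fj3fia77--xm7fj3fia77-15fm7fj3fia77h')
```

`sub` substitutes '-' at each match site.

'---x--15f-h'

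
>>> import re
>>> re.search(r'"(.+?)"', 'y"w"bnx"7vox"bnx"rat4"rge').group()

The match spans [1:4] → '"w"'.

'"w"'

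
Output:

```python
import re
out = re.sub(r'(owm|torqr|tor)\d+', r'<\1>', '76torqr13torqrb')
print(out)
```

The replacement refers to a captured group, so each match is rewritten using its own captured text.

76<torqr>torqrb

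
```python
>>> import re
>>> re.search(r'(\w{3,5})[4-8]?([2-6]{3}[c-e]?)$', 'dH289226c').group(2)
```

'226c'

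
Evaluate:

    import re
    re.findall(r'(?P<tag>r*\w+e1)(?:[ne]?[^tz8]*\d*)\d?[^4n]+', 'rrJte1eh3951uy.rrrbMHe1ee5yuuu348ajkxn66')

['rrJte1']

This matches zero or more of a literal 'r', then one or more of a word character, then the literal 'e1' (captured as 'tag'); then optionally one of [ne], then zero or more of any character except [tz8], then zero or more of a digit (non-capturing group); then optionally a digit, then one or more of any character except [4n].
Scanning left to right: at [0:37] match 'rrJte1eh3951uy.rrrbMHe1ee5yuuu348ajkx', group 1 = 'rrJte1'.
With a single group, `findall` returns only what that group captured — 1 item.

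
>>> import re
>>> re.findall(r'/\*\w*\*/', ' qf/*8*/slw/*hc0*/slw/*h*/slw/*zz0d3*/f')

['/*8*/', '/*hc0*/', '/*h*/', '/*zz0d3*/']

Matches: at [3:8] → '/*8*/'; at [11:18] → '/*hc0*/'; at [21:26] → '/*h*/'; at [29:38] → '/*zz0d3*/'.
With no groups in the pattern, `findall` gives back each whole match — 4 here.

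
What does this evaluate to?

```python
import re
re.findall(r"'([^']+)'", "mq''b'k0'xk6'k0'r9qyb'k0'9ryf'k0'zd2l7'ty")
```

Walking the string: at [3:6] match "'b'", group 1 = 'b'; at [8:13] match "'xk6'", group 1 = 'xk6'; at [15:22] match "'r9qyb'", group 1 = 'r9qyb'; at [24:30] match "'9ryf'", group 1 = '9ryf'; at [32:39] match "'zd2l7'", group 1 = 'zd2l7'.
Because there's exactly one group, `findall` drops the full match and keeps group 1 from each hit.

['b', 'xk6', 'r9qyb', '9ryf', 'zd2l7']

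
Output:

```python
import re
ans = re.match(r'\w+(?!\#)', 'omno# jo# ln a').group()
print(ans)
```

omn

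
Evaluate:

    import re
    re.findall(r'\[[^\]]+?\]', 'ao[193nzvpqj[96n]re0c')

Scanning left to right: at [2:17] → '[193nzvpqj[96n]'.
With no groups in the pattern, `findall` gives back each whole match — 1 here.

['[193nzvpqj[96n]']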